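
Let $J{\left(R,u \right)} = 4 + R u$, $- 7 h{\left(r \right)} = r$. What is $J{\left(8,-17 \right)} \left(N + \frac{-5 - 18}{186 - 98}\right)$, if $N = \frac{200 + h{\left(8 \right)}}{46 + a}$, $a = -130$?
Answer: $\frac{34005}{98} \approx 346.99$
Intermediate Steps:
$h{\left(r \right)} = - \frac{r}{7}$
$N = - \frac{116}{49}$ ($N = \frac{200 - \frac{8}{7}}{46 - 130} = \frac{200 - \frac{8}{7}}{-84} = \frac{1392}{7} \left(- \frac{1}{84}\right) = - \frac{116}{49} \approx -2.3673$)
$J{\left(8,-17 \right)} \left(N + \frac{-5 - 18}{186 - 98}\right) = \left(4 + 8 \left(-17\right)\right) \left(- \frac{116}{49} + \frac{-5 - 18}{186 - 98}\right) = \left(4 - 136\right) \left(- \frac{116}{49} - \frac{23}{88}\right) = - 132 \left(- \frac{116}{49} - \frac{23}{88}\right) = \left(-132\right) \left(- \frac{11335}{4312}\right) = \frac{34005}{98}$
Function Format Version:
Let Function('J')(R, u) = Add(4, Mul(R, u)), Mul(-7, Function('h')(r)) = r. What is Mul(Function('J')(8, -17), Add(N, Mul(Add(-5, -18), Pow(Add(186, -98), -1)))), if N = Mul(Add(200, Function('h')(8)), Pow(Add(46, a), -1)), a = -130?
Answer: Rational(34005, 98) ≈ 346.99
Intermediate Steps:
Function('h')(r) = Mul(Rational(-1, 7), r)
N = Rational(-116, 49) (N = Mul(Add(200, Mul(Rational(-1, 7), 8)), Pow(Add(46, -130), -1)) = Mul(Add(200, Rational(-8, 7)), Pow(-84, -1)) = Mul(Rational(1392, 7), Rational(-1, 84)) = Rational(-116, 49) ≈ -2.3673)
Mul(Function('J')(8, -17), Add(N, Mul(Add(-5, -18), Pow(Add(186, -98), -1)))) = Mul(Add(4, Mul(8, -17)), Add(Rational(-116, 49), Mul(Add(-5, -18), Pow(Add(186, -98), -1)))) = Mul(Add(4, -136), Add(Rational(-116, 49), Mul(-23, Pow(88, -1)))) = Mul(-132, Add(Rational(-116, 49), Mul(-23, Rational(1, 88)))) = Mul(-132, Add(Rational(-116, 49), Rational(-23, 88))) = Mul(-132, Rational(-11335, 4312)) = Rational(34005, 98)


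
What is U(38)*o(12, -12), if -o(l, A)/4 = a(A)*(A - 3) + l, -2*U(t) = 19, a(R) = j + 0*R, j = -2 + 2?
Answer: 456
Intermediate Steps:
j = 0
a(R) = 0 (a(R) = 0 + 0*R = 0 + 0 = 0)
U(t) = -19/2 (U(t) = -1/2*19 = -19/2)
o(l, A) = -4*l (o(l, A) = -4*(0*(A - 3) + l) = -4*(0*(-3 + A) + l) = -4*(0 + l) = -4*l)
U(38)*o(12, -12) = -(-38)*12 = -19/2*(-48) = 456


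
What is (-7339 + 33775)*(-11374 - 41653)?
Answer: -1401821772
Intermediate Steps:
(-7339 + 33775)*(-11374 - 41653) = 26436*(-53027) = -1401821772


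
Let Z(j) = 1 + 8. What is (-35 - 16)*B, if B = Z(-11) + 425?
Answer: -22134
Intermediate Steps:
Z(j) = 9
B = 434 (B = 9 + 425 = 434)
(-35 - 16)*B = (-35 - 16)*434 = -51*434 = -22134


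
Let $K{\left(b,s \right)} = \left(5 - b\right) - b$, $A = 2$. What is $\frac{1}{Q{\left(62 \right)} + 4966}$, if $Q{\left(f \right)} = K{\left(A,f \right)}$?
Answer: $\frac{1}{4967} \approx 0.00020133$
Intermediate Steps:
$K{\left(b,s \right)} = 5 - 2 b$
$Q{\left(f \right)} = 1$ ($Q{\left(f \right)} = 5 - 4 = 1$)
$\frac{1}{Q{\left(62 \right)} + 4966} = \frac{1}{1 + 4966} = \frac{1}{4967}$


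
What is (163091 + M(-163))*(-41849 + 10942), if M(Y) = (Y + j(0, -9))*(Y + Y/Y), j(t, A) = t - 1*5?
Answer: -5881818449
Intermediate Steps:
j(t, A) = -5 + t (j(t, A) = t - 5 = -5 + t)
M(Y) = (1 + Y)*(-5 + Y) (M(Y) = (Y + (-5 + 0))*(Y + Y/Y) = (Y - 5)*(Y + 1) = (-5 + Y)*(1 + Y) = (1 + Y)*(-5 + Y))
(163091 + M(-163))*(-41849 + 10942) = (163091 + (-5 + (-163)² - 4*(-163)))*(-41849 + 10942) = (163091 + (-5 + 26569 + 652))*(-30907) = (163091 + 27216)*(-30907) = 190307*(-30907) = -5881818449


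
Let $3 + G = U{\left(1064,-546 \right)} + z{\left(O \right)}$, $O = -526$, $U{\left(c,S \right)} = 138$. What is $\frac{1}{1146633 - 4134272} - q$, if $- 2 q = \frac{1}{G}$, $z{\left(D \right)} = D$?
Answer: $- \frac{2988421}{2336333698} \approx -0.0012791$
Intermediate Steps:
$G = -391$ ($G = -3 + \left(138 - 526\right) = -3 - 388 = -391$)
$q = \frac{1}{782}$ ($q = - \frac{1}{2 \left(-391\right)} = \left(- \frac{1}{2}\right) \left(- \frac{1}{391}\right) = \frac{1}{782} \approx 0.0012788$)
$\frac{1}{1146633 - 4134272} - q = \frac{1}{1146633 - 4134272} - \frac{1}{782} = \frac{1}{-2987639} - \frac{1}{782} = - \frac{1}{2987639} - \frac{1}{782} = - \frac{2988421}{2336333698}$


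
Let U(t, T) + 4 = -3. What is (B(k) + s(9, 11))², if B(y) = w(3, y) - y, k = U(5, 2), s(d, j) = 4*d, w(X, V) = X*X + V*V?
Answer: 10201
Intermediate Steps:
w(X, V) = V² + X² (w(X, V) = X² + V² = V² + X²)
U(t, T) = -7 (U(t, T) = -4 - 3 = -7)
k = -7
B(y) = 9 + y² - y (B(y) = (y² + 3²) - y = (y² + 9) - y = (9 + y²) - y = 9 + y² - y)
(B(k) + s(9, 11))² = ((9 + (-7)² - 1*(-7)) + 4*9)² = ((9 + 49 + 7) + 36)² = (65 + 36)² = 101² = 10201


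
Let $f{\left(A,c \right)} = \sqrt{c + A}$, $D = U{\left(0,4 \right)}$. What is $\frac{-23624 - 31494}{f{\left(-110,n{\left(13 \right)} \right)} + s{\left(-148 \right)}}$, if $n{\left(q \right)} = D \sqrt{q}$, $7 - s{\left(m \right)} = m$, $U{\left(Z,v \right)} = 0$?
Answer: $- \frac{1708658}{4827} + \frac{55118 i \sqrt{110}}{24135} \approx -353.98 + 23.952 i$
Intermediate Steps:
$s{\left(m \right)} = 7 - m$
$D = 0$
$n{\left(q \right)} = 0$ ($n{\left(q \right)} = 0 \sqrt{q} = 0$)
$f{\left(A,c \right)} = \sqrt{A + c}$
$\frac{-23624 - 31494}{f{\left(-110,n{\left(13 \right)} \right)} + s{\left(-148 \right)}} = \frac{-23624 - 31494}{\sqrt{-110 + 0} + \left(7 - -148\right)} = - \frac{55118}{\sqrt{-110} + \left(7 + 148\right)} = - \frac{55118}{i \sqrt{110} + 155} = - \frac{55118}{155 + i \sqrt{110}}$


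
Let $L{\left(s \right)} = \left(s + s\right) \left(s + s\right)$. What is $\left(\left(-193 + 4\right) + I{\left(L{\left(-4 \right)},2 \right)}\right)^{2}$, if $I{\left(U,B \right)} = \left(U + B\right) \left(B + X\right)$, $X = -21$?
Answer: $2082249$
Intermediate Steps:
$L{\left(s \right)} = 4 s^{2}$ ($L{\left(s \right)} = 2 s 2 s = 4 s^{2}$)
$I{\left(U,B \right)} = \left(-21 + B\right) \left(B + U\right)$ ($I{\left(U,B \right)} = \left(U + B\right) \left(B - 21\right) = \left(B + U\right) \left(-21 + B\right) = \left(-21 + B\right) \left(B + U\right)$)
$\left(\left(-193 + 4\right) + I{\left(L{\left(-4 \right)},2 \right)}\right)^{2} = \left(\left(-193 + 4\right) + \left(2^{2} - 42 - 21 \cdot 4 \left(-4\right)^{2} + 2 \cdot 4 \left(-4\right)^{2}\right)\right)^{2} = \left(-189 + \left(4 - 42 - 21 \cdot 4 \cdot 16 + 2 \cdot 4 \cdot 16\right)\right)^{2} = \left(-189 + \left(4 - 42 - 1344 + 2 \cdot 64\right)\right)^{2} = \left(-189 + \left(4 - 42 - 1344 + 128\right)\right)^{2} = \left(-189 - 1254\right)^{2} = \left(-1443\right)^{2} = 2082249$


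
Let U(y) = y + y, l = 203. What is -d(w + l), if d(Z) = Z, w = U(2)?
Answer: -207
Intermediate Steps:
U(y) = 2*y
w = 4 (w = 2*2 = 4)
-d(w + l) = -(4 + 203) = -1*207 = -207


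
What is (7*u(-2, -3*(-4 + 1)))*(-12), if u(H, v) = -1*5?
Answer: 420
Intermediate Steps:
u(H, v) = -5
(7*u(-2, -3*(-4 + 1)))*(-12) = (7*(-5))*(-12) = -35*(-12) = 420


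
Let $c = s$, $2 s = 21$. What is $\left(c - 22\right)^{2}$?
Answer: $\frac{529}{4} \approx 132.25$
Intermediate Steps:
$s = \frac{21}{2}$ ($s = \frac{1}{2} \cdot 21 = \frac{21}{2} \approx 10.5$)
$c = \frac{21}{2} \approx 10.5$
$\left(c - 22\right)^{2} = \left(\frac{21}{2} - 22\right)^{2} = \left(- \frac{23}{2}\right)^{2} = \frac{529}{4}$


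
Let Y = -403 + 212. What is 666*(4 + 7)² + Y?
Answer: 80395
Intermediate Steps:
Y = -191
666*(4 + 7)² + Y = 666*(4 + 7)² - 191 = 666*11² - 191 = 666*121 - 191 = 80586 - 191 = 80395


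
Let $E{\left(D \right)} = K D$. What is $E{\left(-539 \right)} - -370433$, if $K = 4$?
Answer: $368277$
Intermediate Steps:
$E{\left(D \right)} = 4 D$
$E{\left(-539 \right)} - -370433 = 4 \left(-539\right) - -370433 = -2156 + 370433 = 368277$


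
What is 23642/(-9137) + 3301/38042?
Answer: -869227727/347589754 ≈ -2.5007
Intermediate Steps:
23642/(-9137) + 3301/38042 = 23642*(-1/9137) + 3301*(1/38042) = -23642/9137 + 3301/38042 = -869227727/347589754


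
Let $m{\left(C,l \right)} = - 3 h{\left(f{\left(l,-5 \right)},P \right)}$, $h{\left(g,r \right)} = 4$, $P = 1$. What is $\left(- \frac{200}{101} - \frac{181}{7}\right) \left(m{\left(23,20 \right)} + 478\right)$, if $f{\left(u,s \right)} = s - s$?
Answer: $- \frac{9171346}{707} \approx -12972.0$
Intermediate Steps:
$f{\left(u,s \right)} = 0$
$m{\left(C,l \right)} = -12$ ($m{\left(C,l \right)} = \left(-3\right) 4 = -12$)
$\left(- \frac{200}{101} - \frac{181}{7}\right) \left(m{\left(23,20 \right)} + 478\right) = \left(- \frac{200}{101} - \frac{181}{7}\right) \left(-12 + 478\right) = \left(\left(-200\right) \frac{1}{101} - \frac{181}{7}\right) 466 = \left(- \frac{200}{101} - \frac{181}{7}\right) 466 = \left(- \frac{19681}{707}\right) 466 = - \frac{9171346}{707}$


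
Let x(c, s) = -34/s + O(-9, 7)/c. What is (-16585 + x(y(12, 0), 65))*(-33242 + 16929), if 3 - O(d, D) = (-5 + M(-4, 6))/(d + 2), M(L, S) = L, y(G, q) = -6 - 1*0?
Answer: 123106755959/455 ≈ 2.7056e+8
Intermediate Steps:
y(G, q) = -6 (y(G, q) = -6 + 0 = -6)
O(d, D) = 3 + 9/(2 + d) (O(d, D) = 3 - (-5 - 4)/(d + 2) = 3 - (-9)/(2 + d) = 3 + 9/(2 + d))
x(c, s) = -34/s + 12/(7*c) (x(c, s) = -34/s + (3*(5 - 9)/(2 - 9))/c = -34/s + (3*(-4)/(-7))/c = -34/s + (3*(-⅐)*(-4))/c = -34/s + 12/(7*c))
(-16585 + x(y(12, 0), 65))*(-33242 + 16929) = (-16585 + (-34/65 + (12/7)/(-6)))*(-33242 + 16929) = (-16585 + (-34*1/65 + (12/7)*(-⅙)))*(-16313) = (-16585 + (-34/65 - 2/7))*(-16313) = (-16585 - 368/455)*(-16313) = -7546543/455*(-16313) = 123106755959/455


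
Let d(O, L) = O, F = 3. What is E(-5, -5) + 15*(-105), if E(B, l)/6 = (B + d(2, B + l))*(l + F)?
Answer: -1539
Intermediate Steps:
E(B, l) = 6*(2 + B)*(3 + l) (E(B, l) = 6*((B + 2)*(l + 3)) = 6*((2 + B)*(3 + l)) = 6*(2 + B)*(3 + l))
E(-5, -5) + 15*(-105) = (36 + 12*(-5) + 18*(-5) + 6*(-5)*(-5)) + 15*(-105) = (36 - 60 - 90 + 150) - 1575 = 36 - 1575 = -1539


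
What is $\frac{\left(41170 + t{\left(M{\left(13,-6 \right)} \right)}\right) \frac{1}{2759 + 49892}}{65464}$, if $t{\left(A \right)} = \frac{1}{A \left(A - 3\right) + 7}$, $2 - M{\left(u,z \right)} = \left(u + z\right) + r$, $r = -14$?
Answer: $\frac{2511371}{210251448904} \approx 1.1945 \cdot 10^{-5}$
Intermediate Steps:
$M{\left(u,z \right)} = 16 - u - z$ ($M{\left(u,z \right)} = 2 - \left(\left(u + z\right) - 14\right) = 2 - \left(-14 + u + z\right) = 16 - u - z$)
$t{\left(A \right)} = \frac{1}{7 + A \left(-3 + A\right)}$ ($t{\left(A \right)} = \frac{1}{A \left(-3 + A\right) + 7} = \frac{1}{7 + A \left(-3 + A\right)}$)
$\frac{\left(41170 + t{\left(M{\left(13,-6 \right)} \right)}\right) \frac{1}{2759 + 49892}}{65464} = \frac{\left(41170 + \frac{1}{7 + \left(16 - 13 - -6\right)^{2} - 3 \left(16 - 13 - -6\right)}\right) \frac{1}{2759 + 49892}}{65464} = \frac{41170 + \frac{1}{7 + \left(16 - 13 + 6\right)^{2} - 3 \left(16 - 13 + 6\right)}}{52651} \cdot \frac{1}{65464} = \left(41170 + \frac{1}{7 + 9^{2} - 27}\right) \frac{1}{52651} \cdot \frac{1}{65464} = \left(41170 + \frac{1}{7 + 81 - 27}\right) \frac{1}{52651} \cdot \frac{1}{65464} = \left(41170 + \frac{1}{61}\right) \frac{1}{52651} \cdot \frac{1}{65464} = \frac{2511371}{61} \cdot \frac{1}{52651} \cdot \frac{1}{65464} = \frac{2511371}{3211711} \cdot \frac{1}{65464} = \frac{2511371}{210251448904}$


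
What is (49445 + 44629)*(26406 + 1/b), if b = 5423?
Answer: 13471372246686/5423 ≈ 2.4841e+9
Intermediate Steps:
(49445 + 44629)*(26406 + 1/b) = (49445 + 44629)*(26406 + 1/5423) = 94074*(26406 + 1/5423) = 94074*(143199739/5423) = 13471372246686/5423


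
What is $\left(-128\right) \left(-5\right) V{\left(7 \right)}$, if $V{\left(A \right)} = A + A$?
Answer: $8960$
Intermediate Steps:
$V{\left(A \right)} = 2 A$
$\left(-128\right) \left(-5\right) V{\left(7 \right)} = \left(-128\right) \left(-5\right) 2 \cdot 7 = 640 \cdot 14 = 8960$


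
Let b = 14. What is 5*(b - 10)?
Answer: 20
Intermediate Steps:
5*(b - 10) = 5*(14 - 10) = 5*4 = 20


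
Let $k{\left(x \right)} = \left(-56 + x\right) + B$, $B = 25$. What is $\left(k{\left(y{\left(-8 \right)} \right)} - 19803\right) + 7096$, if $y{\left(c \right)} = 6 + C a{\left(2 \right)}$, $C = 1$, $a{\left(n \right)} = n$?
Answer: $-12730$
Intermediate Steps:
$y{\left(c \right)} = 8$ ($y{\left(c \right)} = 6 + 1 \cdot 2 = 6 + 2 = 8$)
$k{\left(x \right)} = -31 + x$ ($k{\left(x \right)} = \left(-56 + x\right) + 25 = -31 + x$)
$\left(k{\left(y{\left(-8 \right)} \right)} - 19803\right) + 7096 = \left(\left(-31 + 8\right) - 19803\right) + 7096 = \left(-23 - 19803\right) + 7096 = -19826 + 7096 = -12730$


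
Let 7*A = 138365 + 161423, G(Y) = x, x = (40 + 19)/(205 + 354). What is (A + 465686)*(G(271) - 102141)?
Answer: -29034436561200/559 ≈ -5.1940e+10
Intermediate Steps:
x = 59/559 ≈ 0.10555
G(Y) = 59/559
A = 299788/7 (A = (138365 + 161423)/7 = (⅐)*299788 = 299788/7 ≈ 42827.)
(A + 465686)*(G(271) - 102141) = (299788/7 + 465686)*(59/559 - 102141) = (3559590/7)*(-57096760/559) = -29034436561200/559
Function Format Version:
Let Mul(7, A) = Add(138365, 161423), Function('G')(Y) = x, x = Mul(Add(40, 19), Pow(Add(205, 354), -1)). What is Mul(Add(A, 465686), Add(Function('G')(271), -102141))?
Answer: Rational(-29034436561200, 559) ≈ -5.1940e+10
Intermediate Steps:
x = Rational(59, 559) (x = Mul(59, Pow(559, -1)) = Mul(59, Rational(1, 559)) = Rational(59, 559) ≈ 0.10555)
Function('G')(Y) = Rational(59, 559)
A = Rational(299788, 7) (A = Mul(Rational(1, 7), Add(138365, 161423)) = Mul(Rational(1, 7), 299788) = Rational(299788, 7) ≈ 42827.)
Mul(Add(A, 465686), Add(Function('G')(271), -102141)) = Mul(Add(Rational(299788, 7), 465686), Add(Rational(59, 559), -102141)) = Mul(Rational(3559590, 7), Rational(-57096760, 559)) = Rational(-29034436561200, 559)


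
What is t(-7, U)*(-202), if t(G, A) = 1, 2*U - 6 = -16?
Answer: -202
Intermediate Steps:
U = -5 (U = 3 + (1/2)*(-16) = 3 - 8 = -5)
t(-7, U)*(-202) = 1*(-202) = -202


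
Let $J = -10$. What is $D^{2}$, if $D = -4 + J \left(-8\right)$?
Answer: $5776$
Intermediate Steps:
$D = 76$ ($D = -4 - -80 = -4 + 80 = 76$)
$D^{2} = 76^{2} = 5776$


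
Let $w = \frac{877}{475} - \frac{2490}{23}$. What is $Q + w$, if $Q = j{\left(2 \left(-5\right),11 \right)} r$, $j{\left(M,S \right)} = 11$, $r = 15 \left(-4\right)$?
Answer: $- \frac{8373079}{10925} \approx -766.41$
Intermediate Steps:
$r = -60$
$Q = -660$ ($Q = 11 \left(-60\right) = -660$)
$w = - \frac{1162579}{10925}$ ($w = 877 \cdot \frac{1}{475} - \frac{2490}{23} = \frac{877}{475} - \frac{2490}{23} = - \frac{1162579}{10925} \approx -106.41$)
$Q + w = -660 - \frac{1162579}{10925} = - \frac{8373079}{10925}$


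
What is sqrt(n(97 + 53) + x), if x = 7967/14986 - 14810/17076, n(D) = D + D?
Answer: sqrt(306618832689233493)/31987617 ≈ 17.311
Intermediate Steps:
n(D) = 2*D
x = -10737271/31987617 (x = 7967*(1/14986) - 14810*1/17076 = 7967/14986 - 7405/8538 = -10737271/31987617 ≈ -0.33567)
sqrt(n(97 + 53) + x) = sqrt(2*(97 + 53) - 10737271/31987617) = sqrt(2*150 - 10737271/31987617) = sqrt(300 - 10737271/31987617) = sqrt(9585547829/31987617) = sqrt(306618832689233493)/31987617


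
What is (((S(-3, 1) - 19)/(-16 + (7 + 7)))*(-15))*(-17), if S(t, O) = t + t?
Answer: 6375/2 ≈ 3187.5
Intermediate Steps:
S(t, O) = 2*t
(((S(-3, 1) - 19)/(-16 + (7 + 7)))*(-15))*(-17) = (((2*(-3) - 19)/(-16 + (7 + 7)))*(-15))*(-17) = (((-6 - 19)/(-16 + 14))*(-15))*(-17) = (-25/(-2)*(-15))*(-17) = (-25*(-1/2)*(-15))*(-17) = ((25/2)*(-15))*(-17) = -375/2*(-17) = 6375/2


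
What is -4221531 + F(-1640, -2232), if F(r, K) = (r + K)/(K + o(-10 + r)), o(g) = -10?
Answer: -4732334315/1121 ≈ -4.2215e+6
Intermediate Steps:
F(r, K) = (K + r)/(-10 + K) (F(r, K) = (r + K)/(K - 10) = (K + r)/(-10 + K))
-4221531 + F(-1640, -2232) = -4221531 + (-2232 - 1640)/(-10 - 2232) = -4221531 - 3872/(-2242) = -4221531 - 1/2242*(-3872) = -4221531 + 1936/1121 = -4732334315/1121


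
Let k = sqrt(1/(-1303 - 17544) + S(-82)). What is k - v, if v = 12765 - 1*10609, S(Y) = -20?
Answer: -2156 + I*sqrt(7104207027)/18847 ≈ -2156.0 + 4.4721*I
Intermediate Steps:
v = 2156 (v = 12765 - 10609 = 2156)
k = I*sqrt(7104207027)/18847 (k = sqrt(1/(-1303 - 17544) - 20) = sqrt(1/(-18847) - 20) = sqrt(-1/18847 - 20) = sqrt(-376941/18847) = I*sqrt(7104207027)/18847 ≈ 4.4721*I)
k - v = I*sqrt(7104207027)/18847 - 1*2156 = I*sqrt(7104207027)/18847 - 2156 = -2156 + I*sqrt(7104207027)/18847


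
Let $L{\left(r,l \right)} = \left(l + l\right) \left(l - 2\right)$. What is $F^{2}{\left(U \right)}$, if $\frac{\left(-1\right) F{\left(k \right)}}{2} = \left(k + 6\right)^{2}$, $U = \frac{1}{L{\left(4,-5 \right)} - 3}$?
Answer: $\frac{105506733124}{20151121} \approx 5235.8$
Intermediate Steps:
$L{\left(r,l \right)} = 2 l \left(-2 + l\right)$
$U = \frac{1}{67}$ ($U = \frac{1}{2 \left(-5\right) \left(-2 - 5\right) - 3} = \frac{1}{2 \left(-5\right) \left(-7\right) - 3} = \frac{1}{70 - 3} = \frac{1}{67} \approx 0.014925$)
$F{\left(k \right)} = - 2 \left(6 + k\right)^{2}$ ($F{\left(k \right)} = - 2 \left(k + 6\right)^{2} = - 2 \left(6 + k\right)^{2}$)
$F^{2}{\left(U \right)} = \left(- 2 \left(6 + \frac{1}{67}\right)^{2}\right)^{2} = \left(- 2 \left(\frac{403}{67}\right)^{2}\right)^{2} = \left(\left(-2\right) \frac{162409}{4489}\right)^{2} = \left(- \frac{324818}{4489}\right)^{2} = \frac{105506733124}{20151121}$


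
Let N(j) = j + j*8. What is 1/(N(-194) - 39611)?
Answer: -1/41357 ≈ -2.4180e-5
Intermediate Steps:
N(j) = 9*j (N(j) = j + 8*j = 9*j)
1/(N(-194) - 39611) = 1/(9*(-194) - 39611) = 1/(-1746 - 39611) = 1/(-41357) = -1/41357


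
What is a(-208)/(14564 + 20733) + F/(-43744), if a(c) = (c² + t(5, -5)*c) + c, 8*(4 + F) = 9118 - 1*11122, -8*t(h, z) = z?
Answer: 3773476061/3088063936 ≈ 1.2220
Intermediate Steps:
t(h, z) = -z/8
F = -509/2 (F = -4 + (9118 - 1*11122)/8 = -4 + (9118 - 11122)/8 = -4 + (⅛)*(-2004) = -4 - 501/2 = -509/2 ≈ -254.50)
a(c) = c² + 13*c/8 (a(c) = (c² + (-⅛*(-5))*c) + c = (c² + 5*c/8) + c = c² + 13*c/8)
a(-208)/(14564 + 20733) + F/(-43744) = ((⅛)*(-208)*(13 + 8*(-208)))/(14564 + 20733) - 509/2/(-43744) = ((⅛)*(-208)*(13 - 1664))/35297 - 509/2*(-1/43744) = ((⅛)*(-208)*(-1651))*(1/35297) + 509/87488 = 42926*(1/35297) + 509/87488 = 42926/35297 + 509/87488 = 3773476061/3088063936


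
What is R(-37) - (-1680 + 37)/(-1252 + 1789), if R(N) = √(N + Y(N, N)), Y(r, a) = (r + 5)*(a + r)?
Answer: 1643/537 + 3*√259 ≈ 51.340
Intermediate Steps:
Y(r, a) = (5 + r)*(a + r)
R(N) = √(2*N² + 11*N) (R(N) = √(N + (N² + 5*N + 5*N + N*N)) = √(N + (N² + 5*N + 5*N + N²)) = √(N + (2*N² + 10*N)) = √(2*N² + 11*N))
R(-37) - (-1680 + 37)/(-1252 + 1789) = √(-37*(11 + 2*(-37))) - (-1680 + 37)/(-1252 + 1789) = √(-37*(11 - 74)) - (-1643)/537 = √(-37*(-63)) - (-1643)/537 = √2331 - 1*(-1643/537) = 3*√259 + 1643/537 = 1643/537 + 3*√259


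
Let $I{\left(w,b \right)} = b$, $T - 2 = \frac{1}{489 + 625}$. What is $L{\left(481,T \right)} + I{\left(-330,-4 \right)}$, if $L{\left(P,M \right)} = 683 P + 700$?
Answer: $329219$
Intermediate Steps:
$T = \frac{2229}{1114}$ ($T = 2 + \frac{1}{489 + 625} = 2 + \frac{1}{1114} = \frac{2229}{1114} \approx 2.0009$)
$L{\left(P,M \right)} = 700 + 683 P$
$L{\left(481,T \right)} + I{\left(-330,-4 \right)} = \left(700 + 683 \cdot 481\right) - 4 = \left(700 + 328523\right) - 4 = 329223 - 4 = 329219$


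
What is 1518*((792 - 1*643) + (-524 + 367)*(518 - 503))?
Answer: -3348708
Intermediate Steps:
1518*((792 - 1*643) + (-524 + 367)*(518 - 503)) = 1518*((792 - 643) - 157*15) = 1518*(149 - 2355) = 1518*(-2206) = -3348708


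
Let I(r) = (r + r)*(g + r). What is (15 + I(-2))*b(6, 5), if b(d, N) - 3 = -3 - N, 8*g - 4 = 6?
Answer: -90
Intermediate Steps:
g = 5/4 (g = 1/2 + (1/8)*6 = 1/2 + 3/4 = 5/4 ≈ 1.2500)
b(d, N) = -N (b(d, N) = 3 + (-3 - N) = -N)
I(r) = 2*r*(5/4 + r) (I(r) = (r + r)*(5/4 + r) = (2*r)*(5/4 + r) = 2*r*(5/4 + r))
(15 + I(-2))*b(6, 5) = (15 + (1/2)*(-2)*(5 + 4*(-2)))*(-1*5) = (15 + (1/2)*(-2)*(5 - 8))*(-5) = (15 + (1/2)*(-2)*(-3))*(-5) = (15 + 3)*(-5) = 18*(-5) = -90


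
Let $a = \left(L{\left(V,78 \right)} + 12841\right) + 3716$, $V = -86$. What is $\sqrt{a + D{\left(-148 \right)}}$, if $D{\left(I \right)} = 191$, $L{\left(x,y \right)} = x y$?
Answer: $2 \sqrt{2510} \approx 100.2$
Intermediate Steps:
$a = 9849$ ($a = \left(\left(-86\right) 78 + 12841\right) + 3716 = \left(-6708 + 12841\right) + 3716 = 6133 + 3716 = 9849$)
$\sqrt{a + D{\left(-148 \right)}} = \sqrt{9849 + 191} = \sqrt{10040} = 2 \sqrt{2510}$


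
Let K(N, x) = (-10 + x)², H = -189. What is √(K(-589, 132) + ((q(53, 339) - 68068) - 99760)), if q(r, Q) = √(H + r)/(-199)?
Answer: √(-6056735344 - 398*I*√34)/199 ≈ 7.4924e-5 - 391.08*I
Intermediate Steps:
q(r, Q) = -√(-189 + r)/199 (q(r, Q) = √(-189 + r)/(-199) = √(-189 + r)*(-1/199) = -√(-189 + r)/199)
√(K(-589, 132) + ((q(53, 339) - 68068) - 99760)) = √((-10 + 132)² + ((-√(-189 + 53)/199 - 68068) - 99760)) = √(122² + ((-2*I*√34/199 - 68068) - 99760)) = √(14884 + ((-2*I*√34/199 - 68068) - 99760)) = √(14884 + ((-68068 - 2*I*√34/199) - 99760)) = √(14884 + (-167828 - 2*I*√34/199)) = √(-152944 - 2*I*√34/199)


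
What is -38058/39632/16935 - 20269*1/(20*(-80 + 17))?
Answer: 22673091029/1409452632 ≈ 16.086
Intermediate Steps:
-38058/39632/16935 - 20269*1/(20*(-80 + 17)) = -38058*1/39632*(1/16935) - 20269/(20*(-63)) = -19029/19816*1/16935 - 20269/(-1260) = -6343/111861320 - 20269*(-1/1260) = -6343/111861320 + 20269/1260 = 22673091029/1409452632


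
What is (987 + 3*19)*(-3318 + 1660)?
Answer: -1730952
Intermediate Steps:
(987 + 3*19)*(-3318 + 1660) = (987 + 57)*(-1658) = 1044*(-1658) = -1730952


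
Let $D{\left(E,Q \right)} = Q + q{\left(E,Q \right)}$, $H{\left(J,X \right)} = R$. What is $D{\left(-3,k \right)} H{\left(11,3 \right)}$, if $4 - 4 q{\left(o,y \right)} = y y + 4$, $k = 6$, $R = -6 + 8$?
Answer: $-6$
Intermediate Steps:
$R = 2$
$H{\left(J,X \right)} = 2$
$q{\left(o,y \right)} = - \frac{y^{2}}{4}$ ($q{\left(o,y \right)} = 1 - \frac{y y + 4}{4} = 1 - \frac{y^{2} + 4}{4} = 1 - \frac{4 + y^{2}}{4} = 1 - \left(1 + \frac{y^{2}}{4}\right) = - \frac{y^{2}}{4}$)
$D{\left(E,Q \right)} = Q - \frac{Q^{2}}{4}$
$D{\left(-3,k \right)} H{\left(11,3 \right)} = \frac{1}{4} \cdot 6 \left(4 - 6\right) 2 = \frac{1}{4} \cdot 6 \left(-2\right) 2 = \left(-3\right) 2 = -6$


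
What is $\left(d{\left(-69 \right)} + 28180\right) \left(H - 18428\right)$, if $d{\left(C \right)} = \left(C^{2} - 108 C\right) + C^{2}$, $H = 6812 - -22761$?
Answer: $503241330$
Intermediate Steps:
$H = 29573$ ($H = 6812 + 22761 = 29573$)
$d{\left(C \right)} = - 108 C + 2 C^{2}$
$\left(d{\left(-69 \right)} + 28180\right) \left(H - 18428\right) = \left(2 \left(-69\right) \left(-54 - 69\right) + 28180\right) \left(29573 - 18428\right) = \left(2 \left(-69\right) \left(-123\right) + 28180\right) 11145 = \left(16974 + 28180\right) 11145 = 45154 \cdot 11145 = 503241330$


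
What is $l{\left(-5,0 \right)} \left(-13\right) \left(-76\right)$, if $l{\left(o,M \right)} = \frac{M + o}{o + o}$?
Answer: $494$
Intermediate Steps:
$l{\left(o,M \right)} = \frac{M + o}{2 o}$
$l{\left(-5,0 \right)} \left(-13\right) \left(-76\right) = \frac{0 - 5}{2 \left(-5\right)} \left(-13\right) \left(-76\right) = \frac{1}{2} \left(- \frac{1}{5}\right) \left(-5\right) \left(-13\right) \left(-76\right) = \frac{1}{2} \left(-13\right) \left(-76\right) = \left(- \frac{13}{2}\right) \left(-76\right) = 494$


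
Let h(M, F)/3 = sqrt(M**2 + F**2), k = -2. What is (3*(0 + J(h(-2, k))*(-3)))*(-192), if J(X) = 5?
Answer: 8640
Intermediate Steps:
h(M, F) = 3*sqrt(F**2 + M**2) (h(M, F) = 3*sqrt(M**2 + F**2) = 3*sqrt(F**2 + M**2))
(3*(0 + J(h(-2, k))*(-3)))*(-192) = (3*(0 + 5*(-3)))*(-192) = (3*(0 - 15))*(-192) = (3*(-15))*(-192) = -45*(-192) = 8640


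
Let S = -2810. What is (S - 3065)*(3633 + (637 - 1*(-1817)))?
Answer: -35761125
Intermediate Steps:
(S - 3065)*(3633 + (637 - 1*(-1817))) = (-2810 - 3065)*(3633 + (637 - 1*(-1817))) = -5875*(3633 + (637 + 1817)) = -5875*(3633 + 2454) = -5875*6087 = -35761125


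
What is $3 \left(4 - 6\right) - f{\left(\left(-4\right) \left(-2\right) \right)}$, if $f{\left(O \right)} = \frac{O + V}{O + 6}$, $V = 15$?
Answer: $- \frac{107}{14} \approx -7.6429$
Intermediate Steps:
$f{\left(O \right)} = \frac{15 + O}{6 + O}$ ($f{\left(O \right)} = \frac{O + 15}{O + 6} = \frac{15 + O}{6 + O}$)
$3 \left(4 - 6\right) - f{\left(\left(-4\right) \left(-2\right) \right)} = 3 \left(4 - 6\right) - \frac{15 - -8}{6 - -8} = 3 \left(-2\right) - \frac{15 + 8}{6 + 8} = -6 - \frac{1}{14} \cdot 23 = -6 - \frac{23}{14} = - \frac{107}{14}$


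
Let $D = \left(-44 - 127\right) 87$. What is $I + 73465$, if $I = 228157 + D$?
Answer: $286745$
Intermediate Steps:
$D = -14877$ ($D = \left(-171\right) 87 = -14877$)
$I = 213280$ ($I = 228157 - 14877 = 213280$)
$I + 73465 = 213280 + 73465 = 286745$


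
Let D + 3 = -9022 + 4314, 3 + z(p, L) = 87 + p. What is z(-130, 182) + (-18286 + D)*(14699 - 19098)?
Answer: 101163757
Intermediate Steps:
z(p, L) = 84 + p (z(p, L) = -3 + (87 + p) = 84 + p)
D = -4711 (D = -3 + (-9022 + 4314) = -3 - 4708 = -4711)
z(-130, 182) + (-18286 + D)*(14699 - 19098) = (84 - 130) + (-18286 - 4711)*(14699 - 19098) = -46 - 22997*(-4399) = -46 + 101163803 = 101163757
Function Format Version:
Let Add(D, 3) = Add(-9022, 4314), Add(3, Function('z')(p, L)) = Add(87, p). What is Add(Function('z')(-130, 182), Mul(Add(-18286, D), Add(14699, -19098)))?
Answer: 101163757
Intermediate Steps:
Function('z')(p, L) = Add(84, p) (Function('z')(p, L) = Add(-3, Add(87, p)) = Add(84, p))
D = -4711 (D = Add(-3, Add(-9022, 4314)) = Add(-3, -4708) = -4711)
Add(Function('z')(-130, 182), Mul(Add(-18286, D), Add(14699, -19098))) = Add(Add(84, -130), Mul(Add(-18286, -4711), Add(14699, -19098))) = Add(-46, Mul(-22997, -4399)) = Add(-46, 101163803) = 101163757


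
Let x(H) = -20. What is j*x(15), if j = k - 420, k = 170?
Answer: 5000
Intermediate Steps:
j = -250 (j = 170 - 420 = -250)
j*x(15) = -250*(-20) = 5000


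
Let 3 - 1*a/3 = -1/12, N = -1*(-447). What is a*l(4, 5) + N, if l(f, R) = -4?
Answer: 410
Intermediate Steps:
N = 447
a = 37/4 (a = 9 - (-3)/12 = 9 - 3*(-1/12) = 9 + ¼ = 37/4 ≈ 9.2500)
a*l(4, 5) + N = (37/4)*(-4) + 447 = -37 + 447 = 410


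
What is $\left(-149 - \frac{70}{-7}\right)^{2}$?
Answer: $19321$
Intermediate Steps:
$\left(-149 - \frac{70}{-7}\right)^{2} = \left(-149 - -10\right)^{2} = \left(-149 + 10\right)^{2} = \left(-139\right)^{2} = 19321$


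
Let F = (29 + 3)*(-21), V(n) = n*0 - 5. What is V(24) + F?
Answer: -677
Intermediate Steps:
V(n) = -5 (V(n) = 0 - 5 = -5)
F = -672 (F = 32*(-21) = -672)
V(24) + F = -5 - 672 = -677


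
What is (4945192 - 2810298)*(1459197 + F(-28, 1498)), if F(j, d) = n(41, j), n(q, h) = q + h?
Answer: 3115258673740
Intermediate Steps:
n(q, h) = h + q
F(j, d) = 41 + j (F(j, d) = j + 41 = 41 + j)
(4945192 - 2810298)*(1459197 + F(-28, 1498)) = (4945192 - 2810298)*(1459197 + (41 - 28)) = 2134894*(1459197 + 13) = 2134894*1459210 = 3115258673740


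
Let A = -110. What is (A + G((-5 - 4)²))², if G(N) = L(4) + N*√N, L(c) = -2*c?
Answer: 373321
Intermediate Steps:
G(N) = -8 + N^(3/2) (G(N) = -2*4 + N*√N = -8 + N^(3/2))
(A + G((-5 - 4)²))² = (-110 + (-8 + ((-5 - 4)²)^(3/2)))² = (-110 + (-8 + ((-9)²)^(3/2)))² = (-110 + (-8 + 81^(3/2)))² = (-110 + (-8 + 729))² = (-110 + 721)² = 611² = 373321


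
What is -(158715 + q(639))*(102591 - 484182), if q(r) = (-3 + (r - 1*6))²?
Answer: 212017683465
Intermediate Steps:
q(r) = (-9 + r)² (q(r) = (-3 + (r - 6))² = (-3 + (-6 + r))² = (-9 + r)²)
-(158715 + q(639))*(102591 - 484182) = -(158715 + (-9 + 639)²)*(102591 - 484182) = -(158715 + 630²)*(-381591) = -(158715 + 396900)*(-381591) = -555615*(-381591) = -1*(-212017683465) = 212017683465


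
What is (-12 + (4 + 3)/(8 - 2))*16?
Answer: -520/3 ≈ -173.33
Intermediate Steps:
(-12 + (4 + 3)/(8 - 2))*16 = (-12 + 7/6)*16 = -65/6*16 = -520/3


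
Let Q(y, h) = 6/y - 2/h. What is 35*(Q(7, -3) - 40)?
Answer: -4040/3 ≈ -1346.7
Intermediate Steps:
Q(y, h) = -2/h + 6/y
35*(Q(7, -3) - 40) = 35*((-2/(-3) + 6/7) - 40) = 35*((-2*(-⅓) + 6*(⅐)) - 40) = 35*((⅔ + 6/7) - 40) = 35*(32/21 - 40) = 35*(-808/21) = -4040/3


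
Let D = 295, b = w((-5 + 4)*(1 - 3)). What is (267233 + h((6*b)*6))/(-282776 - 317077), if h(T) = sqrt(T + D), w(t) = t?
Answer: -267233/599853 - sqrt(367)/599853 ≈ -0.44553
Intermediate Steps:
b = 2 (b = (-5 + 4)*(1 - 3) = -1*(-2) = 2)
h(T) = sqrt(295 + T) (h(T) = sqrt(T + 295) = sqrt(295 + T))
(267233 + h((6*b)*6))/(-282776 - 317077) = (267233 + sqrt(295 + (6*2)*6))/(-282776 - 317077) = (267233 + sqrt(295 + 12*6))/(-599853) = (267233 + sqrt(295 + 72))*(-1/599853) = (267233 + sqrt(367))*(-1/599853) = -267233/599853 - sqrt(367)/599853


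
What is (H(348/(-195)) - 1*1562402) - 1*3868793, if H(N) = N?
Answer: -353027791/65 ≈ -5.4312e+6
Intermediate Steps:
(H(348/(-195)) - 1*1562402) - 1*3868793 = (348/(-195) - 1*1562402) - 1*3868793 = (348*(-1/195) - 1562402) - 3868793 = (-116/65 - 1562402) - 3868793 = -101556246/65 - 3868793 = -353027791/65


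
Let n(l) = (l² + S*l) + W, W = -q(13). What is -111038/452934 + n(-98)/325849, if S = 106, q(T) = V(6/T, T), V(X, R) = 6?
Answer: -18269719561/73794045483 ≈ -0.24758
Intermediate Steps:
q(T) = 6
W = -6 (W = -1*6 = -6)
n(l) = -6 + l² + 106*l (n(l) = (l² + 106*l) - 6 = -6 + l² + 106*l)
-111038/452934 + n(-98)/325849 = -111038/452934 + (-6 + (-98)² + 106*(-98))/325849 = -111038*1/452934 + (-6 + 9604 - 10388)*(1/325849) = -55519/226467 - 790*1/325849 = -55519/226467 - 790/325849 = -18269719561/73794045483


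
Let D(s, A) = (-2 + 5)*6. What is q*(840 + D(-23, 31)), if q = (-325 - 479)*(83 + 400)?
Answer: -333188856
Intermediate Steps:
D(s, A) = 18 (D(s, A) = 3*6 = 18)
q = -388332 (q = -804*483 = -388332)
q*(840 + D(-23, 31)) = -388332*(840 + 18) = -388332*858 = -333188856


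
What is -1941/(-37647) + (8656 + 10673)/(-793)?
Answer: -242046550/9951357 ≈ -24.323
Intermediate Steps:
-1941/(-37647) + (8656 + 10673)/(-793) = -1941*(-1/37647) + 19329*(-1/793) = 647/12549 - 19329/793 = -242046550/9951357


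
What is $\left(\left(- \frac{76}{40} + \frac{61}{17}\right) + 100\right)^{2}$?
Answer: $\frac{298840369}{28900} \approx 10341.0$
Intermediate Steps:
$\left(\left(- \frac{76}{40} + \frac{61}{17}\right) + 100\right)^{2} = \left(\left(\left(-76\right) \frac{1}{40} + 61 \cdot \frac{1}{17}\right) + 100\right)^{2} = \left(\left(- \frac{19}{10} + \frac{61}{17}\right) + 100\right)^{2} = \left(\frac{287}{170} + 100\right)^{2} = \left(\frac{17287}{170}\right)^{2} = \frac{298840369}{28900}$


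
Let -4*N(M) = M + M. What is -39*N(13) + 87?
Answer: 681/2 ≈ 340.50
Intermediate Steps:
N(M) = -M/2 (N(M) = -(M + M)/4 = -M/2)
-39*N(13) + 87 = -(-39)*13/2 + 87 = -39*(-13/2) + 87 = 507/2 + 87 = 681/2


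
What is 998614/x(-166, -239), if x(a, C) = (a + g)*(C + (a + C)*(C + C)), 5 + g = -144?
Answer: -998614/60905565 ≈ -0.016396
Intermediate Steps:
g = -149 (g = -5 - 144 = -149)
x(a, C) = (-149 + a)*(C + 2*C*(C + a)) (x(a, C) = (a - 149)*(C + (a + C)*(C + C)) = (-149 + a)*(C + (C + a)*(2*C)) = (-149 + a)*(C + 2*C*(C + a)))
998614/x(-166, -239) = 998614/((-239*(-149 - 298*(-239) - 297*(-166) + 2*(-166)**2 + 2*(-239)*(-166)))) = 998614/((-239*(-149 + 71222 + 49302 + 2*27556 + 79348))) = 998614/((-239*(-149 + 71222 + 49302 + 55112 + 79348))) = 998614/((-239*254835)) = 998614/(-60905565) = 998614*(-1/60905565) = -998614/60905565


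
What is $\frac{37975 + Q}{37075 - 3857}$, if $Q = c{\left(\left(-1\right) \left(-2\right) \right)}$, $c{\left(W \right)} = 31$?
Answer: $\frac{19003}{16609} \approx 1.1441$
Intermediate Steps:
$Q = 31$
$\frac{37975 + Q}{37075 - 3857} = \frac{37975 + 31}{37075 - 3857} = \frac{38006}{33218} = 38006 \cdot \frac{1}{33218} = \frac{19003}{16609}$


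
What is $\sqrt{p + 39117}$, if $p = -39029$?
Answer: $2 \sqrt{22} \approx 9.3808$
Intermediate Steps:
$\sqrt{p + 39117} = \sqrt{-39029 + 39117} = \sqrt{88} = 2 \sqrt{22}$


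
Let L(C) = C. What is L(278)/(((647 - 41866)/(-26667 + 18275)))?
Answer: 2332976/41219 ≈ 56.600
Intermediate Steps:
L(278)/(((647 - 41866)/(-26667 + 18275))) = 278/(((647 - 41866)/(-26667 + 18275))) = 278/((-41219/(-8392))) = 278/((-41219*(-1/8392))) = 278/(41219/8392) = 278*(8392/41219) = 2332976/41219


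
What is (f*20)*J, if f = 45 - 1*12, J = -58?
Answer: -38280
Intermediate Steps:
f = 33 (f = 45 - 12 = 33)
(f*20)*J = (33*20)*(-58) = 660*(-58) = -38280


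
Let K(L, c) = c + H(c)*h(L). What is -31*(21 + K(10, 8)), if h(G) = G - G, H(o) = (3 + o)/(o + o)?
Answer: -899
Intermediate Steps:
H(o) = (3 + o)/(2*o) (H(o) = (3 + o)/((2*o)) = (3 + o)*(1/(2*o)) = (3 + o)/(2*o))
h(G) = 0
K(L, c) = c (K(L, c) = c + ((3 + c)/(2*c))*0 = c + 0 = c)
-31*(21 + K(10, 8)) = -31*(21 + 8) = -31*29 = -899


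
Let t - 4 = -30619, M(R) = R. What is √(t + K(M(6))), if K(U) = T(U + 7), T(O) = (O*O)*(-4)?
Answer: I*√31291 ≈ 176.89*I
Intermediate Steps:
T(O) = -4*O² (T(O) = O²*(-4) = -4*O²)
K(U) = -4*(7 + U)² (K(U) = -4*(U + 7)² = -4*(7 + U)²)
t = -30615 (t = 4 - 30619 = -30615)
√(t + K(M(6))) = √(-30615 - 4*(7 + 6)²) = √(-30615 - 4*13²) = √(-30615 - 4*169) = √(-30615 - 676) = √(-31291) = I*√31291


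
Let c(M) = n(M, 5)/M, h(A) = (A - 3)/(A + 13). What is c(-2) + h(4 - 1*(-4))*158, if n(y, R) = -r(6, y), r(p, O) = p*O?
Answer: 664/21 ≈ 31.619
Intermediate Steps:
r(p, O) = O*p
n(y, R) = -6*y (n(y, R) = -y*6 = -6*y)
h(A) = (-3 + A)/(13 + A)
c(M) = -6 (c(M) = (-6*M)/M = -6)
c(-2) + h(4 - 1*(-4))*158 = -6 + ((-3 + (4 - 1*(-4)))/(13 + (4 - 1*(-4))))*158 = -6 + ((-3 + (4 + 4))/(13 + (4 + 4)))*158 = -6 + ((-3 + 8)/(13 + 8))*158 = -6 + (5/21)*158 = -6 + 790/21 = 664/21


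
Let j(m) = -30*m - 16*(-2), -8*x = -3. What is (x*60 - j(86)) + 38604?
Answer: 82349/2 ≈ 41175.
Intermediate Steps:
x = 3/8 (x = -⅛*(-3) = 3/8 ≈ 0.37500)
j(m) = 32 - 30*m (j(m) = -30*m + 32 = 32 - 30*m)
(x*60 - j(86)) + 38604 = ((3/8)*60 - (32 - 30*86)) + 38604 = (45/2 - (32 - 2580)) + 38604 = (45/2 - 1*(-2548)) + 38604 = (45/2 + 2548) + 38604 = 5141/2 + 38604 = 82349/2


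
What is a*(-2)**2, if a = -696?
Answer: -2784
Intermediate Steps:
a*(-2)**2 = -696*(-2)**2 = -696*4 = -2784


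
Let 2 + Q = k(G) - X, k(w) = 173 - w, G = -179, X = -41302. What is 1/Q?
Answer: 1/41652 ≈ 2.4008e-5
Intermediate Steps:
Q = 41652 (Q = -2 + ((173 - 1*(-179)) - 1*(-41302)) = -2 + ((173 + 179) + 41302) = -2 + (352 + 41302) = -2 + 41654 = 41652)
1/Q = 1/41652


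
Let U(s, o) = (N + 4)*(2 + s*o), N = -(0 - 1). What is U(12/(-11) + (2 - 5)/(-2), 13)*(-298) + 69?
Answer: -119186/11 ≈ -10835.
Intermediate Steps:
N = 1 (N = -1*(-1) = 1)
U(s, o) = 10 + 5*o*s (U(s, o) = (1 + 4)*(2 + s*o) = 5*(2 + o*s) = 10 + 5*o*s)
U(12/(-11) + (2 - 5)/(-2), 13)*(-298) + 69 = (10 + 5*13*(12/(-11) + (2 - 5)/(-2)))*(-298) + 69 = (10 + 5*13*(12*(-1/11) - 3*(-½)))*(-298) + 69 = (10 + 5*13*(-12/11 + 3/2))*(-298) + 69 = (10 + 5*13*(9/22))*(-298) + 69 = (10 + 585/22)*(-298) + 69 = (805/22)*(-298) + 69 = -119945/11 + 69 = -119186/11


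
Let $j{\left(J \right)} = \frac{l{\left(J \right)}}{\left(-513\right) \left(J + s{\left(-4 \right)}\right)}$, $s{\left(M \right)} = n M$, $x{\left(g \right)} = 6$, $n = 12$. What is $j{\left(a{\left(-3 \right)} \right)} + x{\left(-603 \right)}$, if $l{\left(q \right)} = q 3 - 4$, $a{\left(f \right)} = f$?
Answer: $\frac{156965}{26163} \approx 5.9995$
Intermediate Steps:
$l{\left(q \right)} = -4 + 3 q$ ($l{\left(q \right)} = 3 q - 4 = -4 + 3 q$)
$s{\left(M \right)} = 12 M$
$j{\left(J \right)} = \frac{-4 + 3 J}{24624 - 513 J}$ ($j{\left(J \right)} = \frac{-4 + 3 J}{\left(-513\right) \left(J + 12 \left(-4\right)\right)} = \frac{-4 + 3 J}{\left(-513\right) \left(J - 48\right)} = \frac{-4 + 3 J}{\left(-513\right) \left(-48 + J\right)} = \frac{-4 + 3 J}{24624 - 513 J}$)
$j{\left(a{\left(-3 \right)} \right)} + x{\left(-603 \right)} = \frac{4 - -9}{513 \left(-48 - 3\right)} + 6 = \frac{4 + 9}{513 \left(-51\right)} + 6 = \frac{1}{513} \left(- \frac{1}{51}\right) 13 + 6 = - \frac{13}{26163} + 6 = \frac{156965}{26163}$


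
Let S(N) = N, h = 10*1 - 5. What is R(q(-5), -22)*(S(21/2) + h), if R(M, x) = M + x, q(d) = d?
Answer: -837/2 ≈ -418.50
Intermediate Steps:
h = 5 (h = 10 - 5 = 5)
R(q(-5), -22)*(S(21/2) + h) = (-5 - 22)*(21/2 + 5) = -27*(21*(½) + 5) = -27*(21/2 + 5) = -27*31/2 = -837/2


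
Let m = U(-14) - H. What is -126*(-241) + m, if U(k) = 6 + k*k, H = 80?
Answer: 30488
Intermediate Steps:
U(k) = 6 + k²
m = 122 (m = (6 + (-14)²) - 1*80 = (6 + 196) - 80 = 202 - 80 = 122)
-126*(-241) + m = -126*(-241) + 122 = 30366 + 122 = 30488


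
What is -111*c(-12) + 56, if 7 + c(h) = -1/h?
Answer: 3295/4 ≈ 823.75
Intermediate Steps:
c(h) = -7 - 1/h
-111*c(-12) + 56 = -111*(-7 - 1/(-12)) + 56 = -111*(-7 - 1*(-1/12)) + 56 = -111*(-7 + 1/12) + 56 = -111*(-83/12) + 56 = 3071/4 + 56 = 3295/4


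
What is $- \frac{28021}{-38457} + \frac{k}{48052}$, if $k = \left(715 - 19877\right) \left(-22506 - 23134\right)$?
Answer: $\frac{8408514334213}{461983941} \approx 18201.0$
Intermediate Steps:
$k = 874553680$ ($k = \left(-19162\right) \left(-45640\right) = 874553680$)
$- \frac{28021}{-38457} + \frac{k}{48052} = - \frac{28021}{-38457} + \frac{874553680}{48052} = \left(-28021\right) \left(- \frac{1}{38457}\right) + 874553680 \cdot \frac{1}{48052} = \frac{28021}{38457} + \frac{218638420}{12013} = \frac{8408514334213}{461983941}$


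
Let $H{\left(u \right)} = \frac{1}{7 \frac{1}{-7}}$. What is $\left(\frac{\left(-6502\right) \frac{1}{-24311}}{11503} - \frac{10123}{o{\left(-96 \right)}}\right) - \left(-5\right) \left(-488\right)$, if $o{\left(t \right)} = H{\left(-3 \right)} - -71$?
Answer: $- \frac{7227859130217}{2796494330} \approx -2584.6$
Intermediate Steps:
$H{\left(u \right)} = -1$ ($H{\left(u \right)} = \frac{1}{7 \left(- \frac{1}{7}\right)} = \frac{1}{-1} = -1$)
$o{\left(t \right)} = 70$ ($o{\left(t \right)} = -1 - -71 = -1 + 71 = 70$)
$\left(\frac{\left(-6502\right) \frac{1}{-24311}}{11503} - \frac{10123}{o{\left(-96 \right)}}\right) - \left(-5\right) \left(-488\right) = \left(\frac{\left(-6502\right) \frac{1}{-24311}}{11503} - \frac{10123}{70}\right) - \left(-5\right) \left(-488\right) = \left(\left(-6502\right) \left(- \frac{1}{24311}\right) \frac{1}{11503} - \frac{10123}{70}\right) - 2440 = \left(\frac{6502}{24311} \cdot \frac{1}{11503} - \frac{10123}{70}\right) - 2440 = \left(\frac{6502}{279649433} - \frac{10123}{70}\right) - 2440 = - \frac{404412965017}{2796494330} - 2440 = - \frac{7227859130217}{2796494330}$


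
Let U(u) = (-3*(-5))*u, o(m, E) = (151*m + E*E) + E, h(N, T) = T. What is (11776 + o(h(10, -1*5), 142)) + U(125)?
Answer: 33202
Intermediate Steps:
o(m, E) = E + E² + 151*m (o(m, E) = (151*m + E²) + E = (E² + 151*m) + E = E + E² + 151*m)
U(u) = 15*u
(11776 + o(h(10, -1*5), 142)) + U(125) = (11776 + (142 + 142² + 151*(-1*5))) + 15*125 = (11776 + (142 + 20164 + 151*(-5))) + 1875 = (11776 + (142 + 20164 - 755)) + 1875 = (11776 + 19551) + 1875 = 31327 + 1875 = 33202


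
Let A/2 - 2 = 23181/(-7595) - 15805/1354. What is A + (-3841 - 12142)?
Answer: -82312487934/5141815 ≈ -16008.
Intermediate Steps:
A = -130858789/5141815 (A = 4 + 2*(23181/(-7595) - 15805/1354) = 4 + 2*(23181*(-1/7595) - 15805*1/1354) = 4 + 2*(-23181/7595 - 15805/1354) = 4 + 2*(-151426049/10283630) = 4 - 151426049/5141815 = -130858789/5141815 ≈ -25.450)
A + (-3841 - 12142) = -130858789/5141815 + (-3841 - 12142) = -130858789/5141815 - 15983 = -82312487934/5141815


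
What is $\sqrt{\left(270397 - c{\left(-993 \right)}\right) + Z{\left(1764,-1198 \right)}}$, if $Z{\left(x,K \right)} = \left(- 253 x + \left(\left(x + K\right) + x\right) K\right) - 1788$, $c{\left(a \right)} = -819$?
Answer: $2 i \sqrt{742051} \approx 1722.8 i$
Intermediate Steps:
$Z{\left(x,K \right)} = -1788 - 253 x + K \left(K + 2 x\right)$ ($Z{\left(x,K \right)} = \left(- 253 x + \left(\left(K + x\right) + x\right) K\right) - 1788 = \left(- 253 x + \left(K + 2 x\right) K\right) - 1788 = \left(- 253 x + K \left(K + 2 x\right)\right) - 1788 = -1788 - 253 x + K \left(K + 2 x\right)$)
$\sqrt{\left(270397 - c{\left(-993 \right)}\right) + Z{\left(1764,-1198 \right)}} = \sqrt{\left(270397 - -819\right) + \left(-1788 + \left(-1198\right)^{2} - 446292 + 2 \left(-1198\right) 1764\right)} = \sqrt{\left(270397 + 819\right) - 3239420} = \sqrt{271216 - 3239420} = \sqrt{-2968204} = 2 i \sqrt{742051}$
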